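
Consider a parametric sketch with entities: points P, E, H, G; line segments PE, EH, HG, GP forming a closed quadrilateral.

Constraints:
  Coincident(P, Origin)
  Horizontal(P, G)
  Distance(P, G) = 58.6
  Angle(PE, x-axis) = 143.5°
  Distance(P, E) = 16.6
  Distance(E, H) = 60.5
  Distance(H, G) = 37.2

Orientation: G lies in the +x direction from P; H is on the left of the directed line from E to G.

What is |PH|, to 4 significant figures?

53.99

Checks: P.y = 0.00, G.y = 0.00 ✓; |EH| = 60.50 ✓; |HG| = 37.20 ✓.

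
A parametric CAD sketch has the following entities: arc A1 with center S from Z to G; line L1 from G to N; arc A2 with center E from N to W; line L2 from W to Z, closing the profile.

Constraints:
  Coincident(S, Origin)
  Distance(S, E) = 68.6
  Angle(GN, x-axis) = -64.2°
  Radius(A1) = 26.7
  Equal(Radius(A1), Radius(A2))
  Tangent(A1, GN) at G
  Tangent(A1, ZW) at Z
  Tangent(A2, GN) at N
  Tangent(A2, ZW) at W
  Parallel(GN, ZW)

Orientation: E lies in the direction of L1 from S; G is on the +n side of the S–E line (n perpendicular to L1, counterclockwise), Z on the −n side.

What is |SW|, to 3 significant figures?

73.6

Tangency of A1 to both parallel lines with radius 26.7 puts G and Z at S ± 26.7·n: G = (24.0, 11.6), Z = (-24.0, -11.6). Equal radii place N and W the same way about E: N = E + 26.7·n = (53.9, -50.1), W = E − 26.7·n = (5.82, -73.4). Then |SW| = |W − S| = 73.6.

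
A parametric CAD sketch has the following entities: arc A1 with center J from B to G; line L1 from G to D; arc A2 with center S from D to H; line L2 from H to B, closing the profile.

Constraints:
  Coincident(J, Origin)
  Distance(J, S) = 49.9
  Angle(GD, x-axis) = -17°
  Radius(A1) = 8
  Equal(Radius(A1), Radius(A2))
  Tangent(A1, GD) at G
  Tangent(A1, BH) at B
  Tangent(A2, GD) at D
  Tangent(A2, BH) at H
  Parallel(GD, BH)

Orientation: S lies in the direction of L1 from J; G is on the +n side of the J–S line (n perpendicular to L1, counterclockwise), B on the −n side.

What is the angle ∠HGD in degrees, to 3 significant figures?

17.8°

The slot axis is L1's direction at -17.0°, so u = (cos -17.0°, sin -17.0°) = (0.956, -0.292) and n = (−sin -17.0°, cos -17.0°) = (0.292, 0.956). J is at the origin and S lies 49.9 along u from J, so S = 49.9·u = (47.7, -14.6). Tangency of A1 to both parallel lines with radius 8.0 puts G and B at J ± 8.0·n: G = (2.34, 7.65), B = (-2.34, -7.65). Equal radii place D and H the same way about S: D = S + 8.0·n = (50.1, -6.94), H = S − 8.0·n = (45.4, -22.2). Then cos ∠HGD = GH·GD / (|GH||GD|), giving 17.8°.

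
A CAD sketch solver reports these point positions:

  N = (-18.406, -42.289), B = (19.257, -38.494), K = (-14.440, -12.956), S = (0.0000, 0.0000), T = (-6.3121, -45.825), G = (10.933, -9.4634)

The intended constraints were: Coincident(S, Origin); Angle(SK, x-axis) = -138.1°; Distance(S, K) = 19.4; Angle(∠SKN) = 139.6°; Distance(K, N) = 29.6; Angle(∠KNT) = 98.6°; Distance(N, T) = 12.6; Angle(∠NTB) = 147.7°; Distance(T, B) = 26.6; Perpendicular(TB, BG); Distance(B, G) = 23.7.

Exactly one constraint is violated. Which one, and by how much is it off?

Distance(B, G) = 23.7 — off by 6.50.

S = (0.00, 0.00) ✓; SK at -138.1° ✓; |SK| = 19.40 ✓; ∠SKN = 139.6° ✓; |KN| = 29.60 ✓; ∠KNT = 98.60° ✓; |NT| = 12.60 ✓; ∠NTB = 147.7° ✓; |TB| = 26.60 ✓; ∠(TB, BG) = 90.00° ✓; |BG| = 30.20 ✗.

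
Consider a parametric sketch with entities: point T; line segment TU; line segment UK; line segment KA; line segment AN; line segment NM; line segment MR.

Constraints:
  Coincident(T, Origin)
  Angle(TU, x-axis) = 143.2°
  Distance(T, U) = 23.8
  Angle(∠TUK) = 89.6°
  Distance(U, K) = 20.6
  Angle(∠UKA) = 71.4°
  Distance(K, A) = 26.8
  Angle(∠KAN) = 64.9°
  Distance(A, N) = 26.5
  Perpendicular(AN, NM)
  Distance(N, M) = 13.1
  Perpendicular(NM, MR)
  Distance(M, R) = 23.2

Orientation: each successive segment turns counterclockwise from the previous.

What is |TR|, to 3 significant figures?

21.1

T is at the origin; TU runs at 143.2° with length 23.8, so U = (-19.1, 14.3). ∠TUK = 89.6° gives UK at -126° from the x-axis; with |UK| = 20.6, K = (-31.3, -2.32). ∠UKA = 71.4° gives KA at -17.8° from the x-axis; with |KA| = 26.8, A = (-5.76, -10.5). ∠KAN = 64.9° gives AN at 97.3° from the x-axis; with |AN| = 26.5, N = (-9.13, 15.8). AN ⟂ NM, so NM runs at -173°; with |NM| = 13.1, M = (-22.1, 14.1). NM is perpendicular to MR, so MR runs at -82.7°; with |MR| = 23.2, R = (-19.2, -8.91). Then |TR| = |R − T| = 21.1.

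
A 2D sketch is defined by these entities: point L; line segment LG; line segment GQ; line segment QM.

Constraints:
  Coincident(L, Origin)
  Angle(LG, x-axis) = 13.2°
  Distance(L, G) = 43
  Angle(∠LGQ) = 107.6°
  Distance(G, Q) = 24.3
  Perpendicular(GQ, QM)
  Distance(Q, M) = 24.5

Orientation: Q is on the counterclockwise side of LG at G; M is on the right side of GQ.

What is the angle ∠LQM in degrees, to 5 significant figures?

137.70°

L is at the origin; LG runs at 13.2° with length 43.0, so G = 43.0·(cos 13.2°, sin 13.2°) = (41.864, 9.8191). ∠LGQ = 107.6°, so GQ runs at 13.2° + (180° − 107.6°) = 85.600° from the x-axis; with |GQ| = 24.3, Q = G + 24.3·(cos 85.600°, sin 85.600°) = (43.728, 34.047). The perpendicularity gives QM at right angles to GQ; with |QM| = 24.5 on the right of GQ, M = Q + 24.5·(0.99705, -0.076719) = (68.156, 32.168). Then cos ∠LQM = QL·QM / (|QL||QM|), giving 137.70°.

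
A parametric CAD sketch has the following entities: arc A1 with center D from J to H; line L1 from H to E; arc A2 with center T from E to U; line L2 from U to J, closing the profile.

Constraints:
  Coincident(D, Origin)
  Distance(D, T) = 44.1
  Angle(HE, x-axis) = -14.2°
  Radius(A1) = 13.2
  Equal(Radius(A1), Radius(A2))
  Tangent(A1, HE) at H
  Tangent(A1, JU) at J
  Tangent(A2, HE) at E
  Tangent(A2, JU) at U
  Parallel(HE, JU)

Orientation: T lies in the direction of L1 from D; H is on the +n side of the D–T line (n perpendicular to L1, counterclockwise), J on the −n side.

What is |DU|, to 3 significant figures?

46.0

The slot axis is L1's direction at -14.2°, so u = (cos -14.2°, sin -14.2°) = (0.969, -0.245) and n = (−sin -14.2°, cos -14.2°) = (0.245, 0.969). D is at the origin and T lies 44.1 along u from D, so T = 44.1·u = (42.8, -10.8). Tangency of A1 to both parallel lines with radius 13.2 puts H and J at D ± 13.2·n: H = (3.24, 12.8), J = (-3.24, -12.8). Equal radii place E and U the same way about T: E = T + 13.2·n = (46.0, 1.98), U = T − 13.2·n = (39.5, -23.6). Then |DU| = |U − D| = 46.0.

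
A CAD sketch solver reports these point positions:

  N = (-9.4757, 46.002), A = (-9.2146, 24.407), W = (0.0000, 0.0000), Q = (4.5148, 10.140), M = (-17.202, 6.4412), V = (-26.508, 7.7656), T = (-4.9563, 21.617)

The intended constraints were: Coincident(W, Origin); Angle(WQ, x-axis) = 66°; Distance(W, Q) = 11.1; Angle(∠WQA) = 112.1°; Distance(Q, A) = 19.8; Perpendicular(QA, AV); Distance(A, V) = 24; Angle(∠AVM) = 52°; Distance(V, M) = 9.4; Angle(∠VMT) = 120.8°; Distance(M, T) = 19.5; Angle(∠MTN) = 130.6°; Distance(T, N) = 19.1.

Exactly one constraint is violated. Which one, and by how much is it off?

Distance(T, N) = 19.1 — off by 5.70.

W = (0.00, 0.00) ✓; WQ at 66.00° ✓; |WQ| = 11.10 ✓; ∠WQA = 112.1° ✓; |QA| = 19.80 ✓; ∠(QA, AV) = 90.00° ✓; |AV| = 24.00 ✓; ∠AVM = 52.00° ✓; |VM| = 9.400 ✓; ∠VMT = 120.8° ✓; |MT| = 19.50 ✓; ∠MTN = 130.6° ✓; |TN| = 24.80 ✗.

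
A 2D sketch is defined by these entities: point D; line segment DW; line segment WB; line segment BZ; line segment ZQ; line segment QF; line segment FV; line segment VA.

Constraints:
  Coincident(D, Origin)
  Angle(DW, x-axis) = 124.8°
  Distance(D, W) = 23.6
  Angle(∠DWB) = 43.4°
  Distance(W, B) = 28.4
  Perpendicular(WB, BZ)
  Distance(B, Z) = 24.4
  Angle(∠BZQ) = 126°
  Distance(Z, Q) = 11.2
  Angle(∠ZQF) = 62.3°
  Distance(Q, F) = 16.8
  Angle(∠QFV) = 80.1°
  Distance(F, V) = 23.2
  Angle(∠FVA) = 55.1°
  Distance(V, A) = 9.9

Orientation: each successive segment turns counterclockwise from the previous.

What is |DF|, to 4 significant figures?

1.871

∠BZQ = 126.0° gives ZQ at 45.40° from the x-axis; with |ZQ| = 11.2, Q = (14.27, -4.376). ∠ZQF = 62.3° gives QF at 163.1° from the x-axis; with |QF| = 16.8, F = (-1.800, 0.5083). Then |DF| = |F − D| = 1.871.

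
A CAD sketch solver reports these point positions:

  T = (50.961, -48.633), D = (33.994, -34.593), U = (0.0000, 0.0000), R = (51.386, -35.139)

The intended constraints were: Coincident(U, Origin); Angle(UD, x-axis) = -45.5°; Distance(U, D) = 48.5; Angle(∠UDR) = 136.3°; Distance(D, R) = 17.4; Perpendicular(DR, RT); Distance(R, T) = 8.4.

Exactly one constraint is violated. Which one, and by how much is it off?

Distance(R, T) = 8.4 — off by 5.10.

U = (0.00, 0.00) ✓; UD at -45.50° ✓; |UD| = 48.50 ✓; ∠UDR = 136.3° ✓; |DR| = 17.40 ✓; ∠(DR, RT) = 90.01° ✓; |RT| = 13.50 ✗.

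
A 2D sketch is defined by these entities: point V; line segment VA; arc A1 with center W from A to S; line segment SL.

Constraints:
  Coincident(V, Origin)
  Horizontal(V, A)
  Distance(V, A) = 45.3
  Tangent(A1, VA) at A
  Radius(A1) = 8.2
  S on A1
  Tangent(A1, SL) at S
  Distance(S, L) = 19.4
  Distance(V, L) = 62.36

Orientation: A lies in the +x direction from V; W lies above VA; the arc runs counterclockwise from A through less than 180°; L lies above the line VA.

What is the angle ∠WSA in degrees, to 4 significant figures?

49.98°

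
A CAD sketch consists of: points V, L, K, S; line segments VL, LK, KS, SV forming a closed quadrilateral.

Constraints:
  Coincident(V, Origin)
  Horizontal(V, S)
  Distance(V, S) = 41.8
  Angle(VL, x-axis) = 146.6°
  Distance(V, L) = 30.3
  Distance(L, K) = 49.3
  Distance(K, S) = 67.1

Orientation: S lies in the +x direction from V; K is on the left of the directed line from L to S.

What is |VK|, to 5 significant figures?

56.052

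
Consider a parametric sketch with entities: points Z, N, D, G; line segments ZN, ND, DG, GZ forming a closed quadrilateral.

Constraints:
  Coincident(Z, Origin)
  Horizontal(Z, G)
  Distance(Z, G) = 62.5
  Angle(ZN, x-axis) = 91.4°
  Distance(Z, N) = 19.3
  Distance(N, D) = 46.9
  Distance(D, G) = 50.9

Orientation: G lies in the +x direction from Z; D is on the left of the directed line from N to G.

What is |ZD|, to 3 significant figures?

59.4

Z is at the origin; Z and G share the same y with |ZG| = 62.5 and G in +x, so G = (62.5, 0). ZN runs at 91.4° with |ZN| = 19.3, so N = (-0.472, 19.3). D is determined by |ND| = 46.9 and |DG| = 50.9 together: it lies at the intersection of circle(N, 46.9) and circle(G, 50.9). With |NG| = 65.9, the foot of the radical line on NG is 30.0 from N and the perpendicular offset is √(46.9² − 30.0²) = 36.1. Taking the left-of-NG solution: D = (38.7, 45.0).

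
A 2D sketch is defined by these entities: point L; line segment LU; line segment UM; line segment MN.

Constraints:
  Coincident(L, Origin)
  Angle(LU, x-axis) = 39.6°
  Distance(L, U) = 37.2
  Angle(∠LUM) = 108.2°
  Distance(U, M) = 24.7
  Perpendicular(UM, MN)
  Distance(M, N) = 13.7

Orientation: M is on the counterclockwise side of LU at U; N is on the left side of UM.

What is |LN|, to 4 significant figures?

42.28

L is at the origin; LU runs at 39.6° with length 37.2, so U = 37.2·(cos 39.6°, sin 39.6°) = (28.66, 23.71). ∠LUM = 108.2°, so UM runs at 39.6° + (180° − 108.2°) = 111.4° from the x-axis; with |UM| = 24.7, M = U + 24.7·(cos 111.4°, sin 111.4°) = (19.65, 46.71). The perpendicularity gives MN at right angles to UM; with |MN| = 13.7 on the left of UM, N = M + 13.7·(-0.9311, -0.3649) = (6.895, 41.71). Then |LN| = |N − L| = 42.28.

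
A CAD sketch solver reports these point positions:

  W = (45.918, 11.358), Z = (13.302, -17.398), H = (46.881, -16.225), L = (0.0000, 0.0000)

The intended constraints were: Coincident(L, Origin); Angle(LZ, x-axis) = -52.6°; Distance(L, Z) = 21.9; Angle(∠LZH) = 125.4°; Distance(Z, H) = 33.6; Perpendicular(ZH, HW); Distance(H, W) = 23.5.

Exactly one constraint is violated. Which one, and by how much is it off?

Distance(H, W) = 23.5 — off by 4.10.

L = (0.00, 0.00) ✓; LZ at -52.60° ✓; |LZ| = 21.90 ✓; ∠LZH = 125.4° ✓; |ZH| = 33.60 ✓; ∠(ZH, HW) = 90.00° ✓; |HW| = 27.60 ✗.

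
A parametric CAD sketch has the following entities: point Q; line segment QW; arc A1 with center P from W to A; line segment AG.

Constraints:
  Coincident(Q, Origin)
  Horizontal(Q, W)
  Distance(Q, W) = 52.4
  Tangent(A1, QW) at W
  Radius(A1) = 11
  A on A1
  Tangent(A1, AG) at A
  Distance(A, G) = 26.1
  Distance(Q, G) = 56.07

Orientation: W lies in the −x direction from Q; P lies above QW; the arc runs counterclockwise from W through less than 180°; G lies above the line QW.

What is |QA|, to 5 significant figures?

42.889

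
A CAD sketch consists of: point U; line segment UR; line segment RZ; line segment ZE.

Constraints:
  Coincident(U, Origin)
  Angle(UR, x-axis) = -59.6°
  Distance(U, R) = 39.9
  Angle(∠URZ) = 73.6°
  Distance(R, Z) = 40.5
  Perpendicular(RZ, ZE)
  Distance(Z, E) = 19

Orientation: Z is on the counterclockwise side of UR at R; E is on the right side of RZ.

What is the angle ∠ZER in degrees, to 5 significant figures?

64.867°

U is at the origin; UR runs at -59.6° with length 39.9, so R = 39.9·(cos -59.6°, sin -59.6°) = (20.191, -34.414). ∠URZ = 73.6°, so RZ runs at -59.6° + (180° − 73.6°) = 46.800° from the x-axis; with |RZ| = 40.5, Z = R + 40.5·(cos 46.800°, sin 46.800°) = (47.915, -4.8911). RZ is perpendicular to ZE; with |ZE| = 19.0 on the right of RZ, E = Z + 19.0·(0.72897, -0.68455) = (61.765, -17.897). Then cos ∠ZER = EZ·ER / (|EZ||ER|), giving 64.867°.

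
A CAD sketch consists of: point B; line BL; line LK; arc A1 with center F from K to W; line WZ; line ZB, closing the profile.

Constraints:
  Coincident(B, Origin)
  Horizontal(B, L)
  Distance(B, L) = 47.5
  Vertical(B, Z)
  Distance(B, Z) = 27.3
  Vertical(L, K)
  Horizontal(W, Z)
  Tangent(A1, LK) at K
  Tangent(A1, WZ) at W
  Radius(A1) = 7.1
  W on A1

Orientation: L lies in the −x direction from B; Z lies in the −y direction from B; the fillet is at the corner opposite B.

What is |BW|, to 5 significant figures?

48.759

The virtual corner opposite B is at (-47.500, -27.300). Tangency of A1 to LK means the radius FK is perpendicular to LK and since A1 is tangent to WZ there, FW ⟂ WZ, with radius 7.1, so the center F sits 7.1 in from both sides at F = (-40.400, -20.200). That places the tangent points at K = (-47.500, -20.200) on LK and W = (-40.400, -27.300) on WZ. Then |BW| = |W − B| = 48.759.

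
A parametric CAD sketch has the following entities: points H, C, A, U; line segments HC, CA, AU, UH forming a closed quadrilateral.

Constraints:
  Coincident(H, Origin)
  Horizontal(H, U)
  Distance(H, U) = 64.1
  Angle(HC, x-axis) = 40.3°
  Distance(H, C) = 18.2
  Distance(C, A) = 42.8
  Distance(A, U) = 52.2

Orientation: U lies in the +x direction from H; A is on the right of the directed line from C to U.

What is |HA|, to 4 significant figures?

37.24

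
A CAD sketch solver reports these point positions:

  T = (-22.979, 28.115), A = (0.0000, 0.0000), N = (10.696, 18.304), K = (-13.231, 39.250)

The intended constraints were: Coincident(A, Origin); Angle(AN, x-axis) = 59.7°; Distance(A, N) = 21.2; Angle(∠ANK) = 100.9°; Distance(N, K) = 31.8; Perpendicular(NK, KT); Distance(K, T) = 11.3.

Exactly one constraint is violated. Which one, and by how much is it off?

Distance(K, T) = 11.3 — off by 3.50.

A = (0.00, 0.00) ✓; AN at 59.70° ✓; |AN| = 21.20 ✓; ∠ANK = 100.9° ✓; |NK| = 31.80 ✓; ∠(NK, KT) = 90.00° ✓; |KT| = 14.80 ✗.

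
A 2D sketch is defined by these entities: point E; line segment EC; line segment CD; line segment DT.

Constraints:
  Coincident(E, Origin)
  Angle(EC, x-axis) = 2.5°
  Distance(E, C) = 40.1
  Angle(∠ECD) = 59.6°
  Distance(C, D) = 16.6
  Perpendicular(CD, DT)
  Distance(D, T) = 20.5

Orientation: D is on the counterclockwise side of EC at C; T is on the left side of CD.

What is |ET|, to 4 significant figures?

14.56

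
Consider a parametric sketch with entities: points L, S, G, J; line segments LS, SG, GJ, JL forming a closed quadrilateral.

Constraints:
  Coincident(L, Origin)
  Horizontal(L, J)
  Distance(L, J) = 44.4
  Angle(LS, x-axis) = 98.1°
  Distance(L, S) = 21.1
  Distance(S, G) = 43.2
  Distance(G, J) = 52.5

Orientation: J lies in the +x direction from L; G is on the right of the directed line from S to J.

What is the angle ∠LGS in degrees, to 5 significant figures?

7.7704°

Checks: |SG| = 43.20 ✓; |GJ| = 52.50 ✓.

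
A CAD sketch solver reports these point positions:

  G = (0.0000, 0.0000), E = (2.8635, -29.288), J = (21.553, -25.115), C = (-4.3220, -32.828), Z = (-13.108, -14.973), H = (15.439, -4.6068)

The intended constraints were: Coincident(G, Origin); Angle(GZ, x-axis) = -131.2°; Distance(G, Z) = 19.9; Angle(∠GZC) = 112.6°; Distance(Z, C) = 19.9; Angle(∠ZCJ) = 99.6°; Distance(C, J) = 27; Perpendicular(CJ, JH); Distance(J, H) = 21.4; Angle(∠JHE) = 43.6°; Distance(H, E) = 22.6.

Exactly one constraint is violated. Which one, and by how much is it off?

Distance(H, E) = 22.6 — off by 5.10.

G = (0.00, 0.00) ✓; GZ at -131.2° ✓; |GZ| = 19.90 ✓; ∠GZC = 112.6° ✓; |ZC| = 19.90 ✓; ∠ZCJ = 99.60° ✓; |CJ| = 27.00 ✓; ∠(CJ, JH) = 90.00° ✓; |JH| = 21.40 ✓; ∠JHE = 43.60° ✓; |HE| = 27.70 ✗.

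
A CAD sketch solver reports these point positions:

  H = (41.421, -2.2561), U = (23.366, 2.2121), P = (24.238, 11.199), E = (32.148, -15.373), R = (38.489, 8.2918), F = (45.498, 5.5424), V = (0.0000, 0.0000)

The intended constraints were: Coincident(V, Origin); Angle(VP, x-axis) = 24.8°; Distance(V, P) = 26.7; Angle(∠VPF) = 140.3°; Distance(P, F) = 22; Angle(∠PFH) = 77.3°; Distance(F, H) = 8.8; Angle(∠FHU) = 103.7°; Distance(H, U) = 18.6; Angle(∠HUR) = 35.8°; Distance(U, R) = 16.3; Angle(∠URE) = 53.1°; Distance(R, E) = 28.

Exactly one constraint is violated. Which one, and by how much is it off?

Distance(R, E) = 28 — off by 3.50.

V = (0.00, 0.00) ✓; VP at 24.80° ✓; |VP| = 26.70 ✓; ∠VPF = 140.3° ✓; |PF| = 22.00 ✓; ∠PFH = 77.30° ✓; |FH| = 8.800 ✓; ∠FHU = 103.7° ✓; |HU| = 18.60 ✓; ∠HUR = 35.80° ✓; |UR| = 16.30 ✓; ∠URE = 53.10° ✓; |RE| = 24.50 ✗.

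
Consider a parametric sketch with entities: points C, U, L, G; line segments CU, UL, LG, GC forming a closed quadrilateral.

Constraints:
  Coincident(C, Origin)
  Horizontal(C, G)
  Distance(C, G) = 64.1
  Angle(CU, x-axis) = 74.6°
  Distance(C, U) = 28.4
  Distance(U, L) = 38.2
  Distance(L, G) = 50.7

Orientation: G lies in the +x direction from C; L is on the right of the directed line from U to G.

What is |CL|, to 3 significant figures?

17.7

C is at the origin; C and G share the same y with |CG| = 64.1 and G in +x, so G = (64.1, 0). CU runs at 74.6° with |CU| = 28.4, so U = (7.54, 27.4). L is determined by |UL| = 38.2 and |LG| = 50.7 together: it lies at the intersection of circle(U, 38.2) and circle(G, 50.7). With |UG| = 62.8, the foot of the radical line on UG is 22.6 from U and the perpendicular offset is √(38.2² − 22.6²) = 30.8. Taking the right-of-UG solution: L = (14.4, -10.2).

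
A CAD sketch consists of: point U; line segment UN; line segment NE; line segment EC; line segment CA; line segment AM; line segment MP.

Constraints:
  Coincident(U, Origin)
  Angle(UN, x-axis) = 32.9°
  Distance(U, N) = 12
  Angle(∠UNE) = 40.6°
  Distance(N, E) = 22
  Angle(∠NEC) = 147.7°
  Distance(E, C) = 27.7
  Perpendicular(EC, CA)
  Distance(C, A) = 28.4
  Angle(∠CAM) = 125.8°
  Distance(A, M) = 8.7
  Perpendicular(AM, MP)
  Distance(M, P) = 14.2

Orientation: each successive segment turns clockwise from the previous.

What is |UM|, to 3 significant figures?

33.9

The perpendicularity gives CA at right angles to EC, so CA runs at 131°; with |CA| = 28.4, A = (-35.7, -11.5). ∠CAM = 125.8° gives AM at 77.0° from the x-axis; with |AM| = 8.7, M = (-33.8, -2.98). Then |UM| = |M − U| = 33.9.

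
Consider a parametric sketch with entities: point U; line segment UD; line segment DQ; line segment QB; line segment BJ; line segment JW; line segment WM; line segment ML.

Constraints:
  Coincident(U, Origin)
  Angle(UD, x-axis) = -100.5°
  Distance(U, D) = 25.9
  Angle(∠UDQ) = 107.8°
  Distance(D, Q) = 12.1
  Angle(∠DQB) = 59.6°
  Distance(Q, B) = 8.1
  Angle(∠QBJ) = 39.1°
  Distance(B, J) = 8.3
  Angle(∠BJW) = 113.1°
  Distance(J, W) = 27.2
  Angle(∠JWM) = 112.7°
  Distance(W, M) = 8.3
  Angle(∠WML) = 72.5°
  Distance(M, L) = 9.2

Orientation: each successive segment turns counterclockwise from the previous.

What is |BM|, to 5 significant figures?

33.659

U is at the origin; UD runs at -100.5° with length 25.9, so D = (-4.7199, -25.466). ∠UDQ = 107.8° gives DQ at -28.300° from the x-axis; with |DQ| = 12.1, Q = (5.9339, -31.203). ∠DQB = 59.6° gives QB at 92.100° from the x-axis; with |QB| = 8.1, B = (5.6371, -23.108). ∠QBJ = 39.1° gives BJ at -127.00° from the x-axis; with |BJ| = 8.3, J = (0.64200, -29.737). ∠BJW = 113.1° gives JW at -60.100° from the x-axis; with |JW| = 27.2, W = (14.201, -53.316). ∠JWM = 112.7° gives WM at 7.2000° from the x-axis; with |WM| = 8.3, M = (22.435, -52.276). Then |BM| = |M − B| = 33.659.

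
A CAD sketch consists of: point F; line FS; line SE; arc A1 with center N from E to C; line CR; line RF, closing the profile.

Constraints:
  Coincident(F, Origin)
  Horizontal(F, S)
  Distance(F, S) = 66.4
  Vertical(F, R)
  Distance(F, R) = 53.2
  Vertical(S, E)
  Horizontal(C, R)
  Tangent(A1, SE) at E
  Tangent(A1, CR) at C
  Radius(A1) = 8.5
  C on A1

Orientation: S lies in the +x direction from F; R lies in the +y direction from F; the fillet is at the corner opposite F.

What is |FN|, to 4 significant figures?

73.15

F is at the origin; FS is horizontal with |FS| = 66.4 and S on the +x side, so S = (66.40, 0.000). F and R share the same x with |FR| = 53.2 and R on the +y side, so R = (0.000, 53.20). The virtual corner opposite F is at (66.40, 53.20). Since A1 is tangent to SE there, NE ⟂ SE and tangency of A1 to CR means the radius NC is perpendicular to CR, with radius 8.5, so the center N sits 8.5 in from both sides at N = (57.90, 44.70). Then |FN| = |N − F| = 73.15.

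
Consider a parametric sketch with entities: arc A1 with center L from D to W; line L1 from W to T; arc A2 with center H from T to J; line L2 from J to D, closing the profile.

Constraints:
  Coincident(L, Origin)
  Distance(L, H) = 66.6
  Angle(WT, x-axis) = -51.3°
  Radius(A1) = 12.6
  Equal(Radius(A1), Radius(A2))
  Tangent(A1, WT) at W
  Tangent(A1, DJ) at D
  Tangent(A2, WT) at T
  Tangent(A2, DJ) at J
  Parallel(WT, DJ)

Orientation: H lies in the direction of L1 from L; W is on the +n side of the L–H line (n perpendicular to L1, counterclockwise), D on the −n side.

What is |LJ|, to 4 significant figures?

67.78

Tangency of A1 to both parallel lines with radius 12.6 puts W and D at L ± 12.6·n: W = (9.833, 7.878), D = (-9.833, -7.878). Equal radii place T and J the same way about H: T = H + 12.6·n = (51.47, -44.10), J = H − 12.6·n = (31.81, -59.85). Then |LJ| = |J − L| = 67.78.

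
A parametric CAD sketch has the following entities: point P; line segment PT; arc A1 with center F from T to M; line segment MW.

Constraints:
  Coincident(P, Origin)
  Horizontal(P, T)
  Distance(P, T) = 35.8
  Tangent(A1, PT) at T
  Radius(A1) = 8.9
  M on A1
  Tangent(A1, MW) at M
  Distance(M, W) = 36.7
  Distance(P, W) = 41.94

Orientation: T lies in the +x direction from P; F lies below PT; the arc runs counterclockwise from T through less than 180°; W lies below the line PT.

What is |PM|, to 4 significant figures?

28.10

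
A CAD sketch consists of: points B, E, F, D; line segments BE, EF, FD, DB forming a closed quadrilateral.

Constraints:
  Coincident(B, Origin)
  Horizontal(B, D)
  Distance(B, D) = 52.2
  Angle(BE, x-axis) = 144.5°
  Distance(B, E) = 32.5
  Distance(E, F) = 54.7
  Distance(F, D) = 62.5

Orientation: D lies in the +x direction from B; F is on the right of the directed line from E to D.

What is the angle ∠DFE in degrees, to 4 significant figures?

87.02°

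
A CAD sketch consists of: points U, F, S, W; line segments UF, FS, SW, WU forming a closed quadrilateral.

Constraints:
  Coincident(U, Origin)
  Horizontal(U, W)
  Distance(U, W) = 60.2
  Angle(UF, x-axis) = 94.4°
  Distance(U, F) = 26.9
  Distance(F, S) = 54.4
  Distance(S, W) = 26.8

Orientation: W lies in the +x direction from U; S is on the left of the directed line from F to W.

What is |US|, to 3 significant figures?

58.3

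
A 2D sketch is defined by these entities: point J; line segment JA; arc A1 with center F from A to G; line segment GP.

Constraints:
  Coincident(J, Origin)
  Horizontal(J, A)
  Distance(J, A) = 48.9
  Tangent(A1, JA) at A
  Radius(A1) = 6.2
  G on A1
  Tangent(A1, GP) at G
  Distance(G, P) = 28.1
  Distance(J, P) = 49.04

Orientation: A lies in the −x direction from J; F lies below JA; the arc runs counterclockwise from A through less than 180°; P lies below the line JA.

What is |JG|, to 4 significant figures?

54.75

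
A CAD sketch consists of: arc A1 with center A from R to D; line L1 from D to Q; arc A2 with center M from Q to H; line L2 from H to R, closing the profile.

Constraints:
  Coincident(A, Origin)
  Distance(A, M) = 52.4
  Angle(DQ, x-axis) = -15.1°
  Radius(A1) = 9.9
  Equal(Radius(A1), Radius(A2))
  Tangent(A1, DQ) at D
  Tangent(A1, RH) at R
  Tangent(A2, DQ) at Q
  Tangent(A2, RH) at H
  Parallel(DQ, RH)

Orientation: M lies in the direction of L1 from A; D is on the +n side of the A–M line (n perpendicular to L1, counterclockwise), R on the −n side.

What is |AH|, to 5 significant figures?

53.327

Tangency of A1 to both parallel lines with radius 9.9 puts D and R at A ± 9.9·n: D = (2.5790, 9.5582), R = (-2.5790, -9.5582). Equal radii place Q and H the same way about M: Q = M + 9.9·n = (53.170, -4.0923), H = M − 9.9·n = (48.012, -23.209). Then |AH| = |H − A| = 53.327.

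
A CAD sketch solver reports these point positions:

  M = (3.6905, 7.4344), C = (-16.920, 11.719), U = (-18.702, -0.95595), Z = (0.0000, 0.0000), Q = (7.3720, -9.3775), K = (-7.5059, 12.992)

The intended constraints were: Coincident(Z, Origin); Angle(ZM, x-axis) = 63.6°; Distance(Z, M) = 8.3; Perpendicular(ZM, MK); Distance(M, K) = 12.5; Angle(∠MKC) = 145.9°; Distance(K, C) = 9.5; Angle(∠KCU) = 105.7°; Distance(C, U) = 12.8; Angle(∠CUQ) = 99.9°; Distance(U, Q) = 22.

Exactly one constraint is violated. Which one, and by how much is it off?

Distance(U, Q) = 22 — off by 5.40.

Z = (0.00, 0.00) ✓; ZM at 63.60° ✓; |ZM| = 8.300 ✓; ∠(ZM, MK) = 90.00° ✓; |MK| = 12.50 ✓; ∠MKC = 145.9° ✓; |KC| = 9.500 ✓; ∠KCU = 105.7° ✓; |CU| = 12.80 ✓; ∠CUQ = 99.90° ✓; |UQ| = 27.40 ✗.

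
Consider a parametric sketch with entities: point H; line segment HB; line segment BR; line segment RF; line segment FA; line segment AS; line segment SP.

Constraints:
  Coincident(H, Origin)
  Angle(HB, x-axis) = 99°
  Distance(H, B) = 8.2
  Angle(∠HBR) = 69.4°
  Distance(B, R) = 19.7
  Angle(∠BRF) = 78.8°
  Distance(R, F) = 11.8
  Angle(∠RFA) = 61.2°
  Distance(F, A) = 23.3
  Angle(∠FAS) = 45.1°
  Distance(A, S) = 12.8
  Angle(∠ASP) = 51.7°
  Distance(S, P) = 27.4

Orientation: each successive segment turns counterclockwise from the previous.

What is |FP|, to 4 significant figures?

21.23

∠FAS = 45.1° gives AS at -155.5° from the x-axis; with |AS| = 12.8, S = (-14.23, 5.966). ∠ASP = 51.7° gives SP at -27.20° from the x-axis; with |SP| = 27.4, P = (10.14, -6.558). Then |FP| = |P − F| = 21.23.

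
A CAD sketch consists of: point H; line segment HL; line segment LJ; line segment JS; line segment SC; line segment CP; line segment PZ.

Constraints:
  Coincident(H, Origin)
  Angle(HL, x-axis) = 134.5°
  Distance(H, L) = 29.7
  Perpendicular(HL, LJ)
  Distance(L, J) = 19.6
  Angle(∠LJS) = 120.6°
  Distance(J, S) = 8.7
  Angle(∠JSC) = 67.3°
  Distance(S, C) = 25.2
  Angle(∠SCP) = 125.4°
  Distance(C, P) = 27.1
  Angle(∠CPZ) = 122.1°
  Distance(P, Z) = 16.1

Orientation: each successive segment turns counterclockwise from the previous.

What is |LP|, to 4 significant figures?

21.40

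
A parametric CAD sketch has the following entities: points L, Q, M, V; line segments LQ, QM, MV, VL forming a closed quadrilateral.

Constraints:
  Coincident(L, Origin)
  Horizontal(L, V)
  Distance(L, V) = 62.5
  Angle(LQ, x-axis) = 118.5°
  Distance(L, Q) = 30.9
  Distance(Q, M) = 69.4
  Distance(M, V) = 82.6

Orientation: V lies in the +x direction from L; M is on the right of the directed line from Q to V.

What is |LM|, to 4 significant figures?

42.86

Checks: |QM| = 69.40 ✓; |MV| = 82.60 ✓.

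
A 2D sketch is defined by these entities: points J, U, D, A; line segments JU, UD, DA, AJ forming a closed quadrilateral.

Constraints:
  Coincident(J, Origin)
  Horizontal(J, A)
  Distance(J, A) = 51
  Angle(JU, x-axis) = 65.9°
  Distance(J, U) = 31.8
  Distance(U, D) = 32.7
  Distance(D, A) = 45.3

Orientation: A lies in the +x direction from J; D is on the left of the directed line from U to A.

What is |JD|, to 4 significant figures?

61.00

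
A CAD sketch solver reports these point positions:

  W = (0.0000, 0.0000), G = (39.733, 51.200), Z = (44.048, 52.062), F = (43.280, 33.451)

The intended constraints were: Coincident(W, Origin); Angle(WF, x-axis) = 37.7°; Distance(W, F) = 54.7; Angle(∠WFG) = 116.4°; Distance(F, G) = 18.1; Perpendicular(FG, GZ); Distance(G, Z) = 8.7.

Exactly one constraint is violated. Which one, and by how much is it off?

Distance(G, Z) = 8.7 — off by 4.30.

W = (0.00, 0.00) ✓; WF at 37.70° ✓; |WF| = 54.70 ✓; ∠WFG = 116.4° ✓; |FG| = 18.10 ✓; ∠(FG, GZ) = 90.00° ✓; |GZ| = 4.400 ✗.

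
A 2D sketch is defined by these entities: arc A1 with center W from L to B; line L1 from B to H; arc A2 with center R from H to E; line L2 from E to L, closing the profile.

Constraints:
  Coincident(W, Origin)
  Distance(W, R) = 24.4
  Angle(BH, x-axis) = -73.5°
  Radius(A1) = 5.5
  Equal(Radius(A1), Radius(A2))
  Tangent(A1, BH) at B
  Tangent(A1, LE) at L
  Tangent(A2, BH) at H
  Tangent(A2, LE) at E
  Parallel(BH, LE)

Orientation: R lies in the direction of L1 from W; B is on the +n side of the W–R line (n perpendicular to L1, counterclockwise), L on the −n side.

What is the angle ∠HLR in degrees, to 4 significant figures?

11.56°

The slot axis is L1's direction at -73.5°, so u = (cos -73.5°, sin -73.5°) = (0.2840, -0.9588) and n = (−sin -73.5°, cos -73.5°) = (0.9588, 0.2840). W is at the origin and R lies 24.4 along u from W, so R = 24.4·u = (6.930, -23.40). Tangency of A1 to both parallel lines with radius 5.5 puts B and L at W ± 5.5·n: B = (5.274, 1.562), L = (-5.274, -1.562). Equal radii place H and E the same way about R: H = R + 5.5·n = (12.20, -21.83), E = R − 5.5·n = (1.656, -24.96). Then cos ∠HLR = LH·LR / (|LH||LR|), giving 11.56°.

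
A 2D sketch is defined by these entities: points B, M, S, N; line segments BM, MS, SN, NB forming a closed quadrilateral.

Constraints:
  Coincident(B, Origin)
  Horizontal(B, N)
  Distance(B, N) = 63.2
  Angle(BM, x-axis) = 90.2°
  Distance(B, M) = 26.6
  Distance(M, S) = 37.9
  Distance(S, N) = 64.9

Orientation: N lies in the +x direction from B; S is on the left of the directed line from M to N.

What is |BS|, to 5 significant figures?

59.776

Checks: |MS| = 37.90 ✓; |SN| = 64.90 ✓.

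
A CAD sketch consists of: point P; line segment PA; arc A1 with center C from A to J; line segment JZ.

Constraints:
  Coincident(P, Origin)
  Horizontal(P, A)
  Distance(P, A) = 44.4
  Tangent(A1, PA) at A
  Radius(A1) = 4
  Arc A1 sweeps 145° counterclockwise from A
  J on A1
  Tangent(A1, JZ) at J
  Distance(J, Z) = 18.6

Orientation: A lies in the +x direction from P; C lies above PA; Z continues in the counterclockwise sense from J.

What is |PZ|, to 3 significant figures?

36.2

P is at the origin; PA is horizontal with |PA| = 44.4 and A on the +x side, so A = (44.4, 0.00). A1 meets PA tangentially, so CA is at right angles to PA, so C = A + (0, 4) = (44.4, 4.00). On A1, A sits at bearing -90° from C; a 145° counterclockwise sweep puts J at bearing 55°, so J = C + 4.0·(cos 55°, sin 55°) = (46.7, 7.28). A1 meets JZ tangentially, so CJ is at right angles to JZ, so JZ runs along (−sin 55°, cos 55°); with |JZ| = 18.6, Z = (31.5, 17.9). Then |PZ| = |Z − P| = 36.2.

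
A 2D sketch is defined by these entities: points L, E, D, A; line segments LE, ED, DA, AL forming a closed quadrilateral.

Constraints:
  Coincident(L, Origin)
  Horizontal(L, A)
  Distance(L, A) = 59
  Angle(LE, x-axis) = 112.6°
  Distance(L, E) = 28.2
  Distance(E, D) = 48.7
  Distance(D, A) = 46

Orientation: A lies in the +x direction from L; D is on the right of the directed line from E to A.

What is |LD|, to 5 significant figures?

21.518

L is at the origin; L and A share the same y with |LA| = 59.0 and A in +x, so A = (59.0, 0). LE runs at 112.6° with |LE| = 28.2, so E = (-10.837, 26.035). D is determined by |ED| = 48.7 and |DA| = 46.0 together: it lies at the intersection of circle(E, 48.7) and circle(A, 46.0). With |EA| = 74.532, the foot of the radical line on EA is 38.981 from E and the perpendicular offset is √(48.7² − 38.981²) = 29.192. Taking the right-of-EA solution: D = (15.492, -14.935).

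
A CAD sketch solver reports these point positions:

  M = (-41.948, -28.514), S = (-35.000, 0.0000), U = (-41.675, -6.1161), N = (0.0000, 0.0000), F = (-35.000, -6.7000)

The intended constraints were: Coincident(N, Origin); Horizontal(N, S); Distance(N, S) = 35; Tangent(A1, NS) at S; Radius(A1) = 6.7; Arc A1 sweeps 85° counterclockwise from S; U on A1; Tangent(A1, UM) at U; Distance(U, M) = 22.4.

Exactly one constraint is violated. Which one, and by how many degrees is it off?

Tangent(A1, UM) at U — off by 4.30°.

N = (0.00, 0.00) ✓; N.y = 0.00, S.y = 0.00 ✓; |NS| = 35.00 ✓; ∠(FS, SN) = 90.00° ✓; |FS| = 6.700 ✓; bearing(F→U) − bearing(F→S) = 85.00° ✓; |FU| = 6.700 ✓; ∠(FU, UM) = 85.70° ✗; |UM| = 22.40 ✓.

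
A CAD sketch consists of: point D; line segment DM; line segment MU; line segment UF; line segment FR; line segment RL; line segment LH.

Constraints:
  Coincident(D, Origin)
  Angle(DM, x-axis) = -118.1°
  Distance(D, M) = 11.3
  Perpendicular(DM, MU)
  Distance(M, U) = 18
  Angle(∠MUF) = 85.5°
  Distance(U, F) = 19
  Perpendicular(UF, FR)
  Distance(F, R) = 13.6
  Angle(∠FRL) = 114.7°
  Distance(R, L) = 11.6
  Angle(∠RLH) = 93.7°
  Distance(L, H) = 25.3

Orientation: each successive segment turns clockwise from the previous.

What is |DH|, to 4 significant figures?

26.45

∠FRL = 114.7° gives RL at -97.90° from the x-axis; with |RL| = 11.6, L = (-1.101, -4.300). ∠RLH = 93.7° gives LH at 175.8° from the x-axis; with |LH| = 25.3, H = (-26.33, -2.447). Then |DH| = |H − D| = 26.45.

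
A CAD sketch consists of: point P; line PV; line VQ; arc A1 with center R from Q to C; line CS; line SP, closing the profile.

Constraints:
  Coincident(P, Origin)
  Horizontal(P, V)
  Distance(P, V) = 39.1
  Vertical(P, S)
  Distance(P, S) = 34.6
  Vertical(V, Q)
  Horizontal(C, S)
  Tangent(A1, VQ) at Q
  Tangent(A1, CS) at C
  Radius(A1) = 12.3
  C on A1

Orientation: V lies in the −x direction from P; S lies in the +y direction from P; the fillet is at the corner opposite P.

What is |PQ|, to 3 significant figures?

45.0

P is at the origin; P and V share the same y with |PV| = 39.1 and V on the −x side, so V = (-39.1, 0.00). P and S share the same x with |PS| = 34.6 and S on the +y side, so S = (0.00, 34.6). The virtual corner opposite P is at (-39.1, 34.6). Since A1 is tangent to VQ there, RQ ⟂ VQ and since A1 is tangent to CS there, RC ⟂ CS, with radius 12.3, so the center R sits 12.3 in from both sides at R = (-26.8, 22.3). That places the tangent points at Q = (-39.1, 22.3) on VQ and C = (-26.8, 34.6) on CS. Then |PQ| = |Q − P| = 45.0.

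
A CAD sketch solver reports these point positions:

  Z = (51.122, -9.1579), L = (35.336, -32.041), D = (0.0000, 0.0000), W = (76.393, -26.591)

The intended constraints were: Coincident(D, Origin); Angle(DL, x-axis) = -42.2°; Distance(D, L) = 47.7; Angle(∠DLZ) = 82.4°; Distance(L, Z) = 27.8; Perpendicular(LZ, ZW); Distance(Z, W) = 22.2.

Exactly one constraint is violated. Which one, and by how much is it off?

Distance(Z, W) = 22.2 — off by 8.50.

D = (0.00, 0.00) ✓; DL at -42.20° ✓; |DL| = 47.70 ✓; ∠DLZ = 82.40° ✓; |LZ| = 27.80 ✓; ∠(LZ, ZW) = 90.00° ✓; |ZW| = 30.70 ✗.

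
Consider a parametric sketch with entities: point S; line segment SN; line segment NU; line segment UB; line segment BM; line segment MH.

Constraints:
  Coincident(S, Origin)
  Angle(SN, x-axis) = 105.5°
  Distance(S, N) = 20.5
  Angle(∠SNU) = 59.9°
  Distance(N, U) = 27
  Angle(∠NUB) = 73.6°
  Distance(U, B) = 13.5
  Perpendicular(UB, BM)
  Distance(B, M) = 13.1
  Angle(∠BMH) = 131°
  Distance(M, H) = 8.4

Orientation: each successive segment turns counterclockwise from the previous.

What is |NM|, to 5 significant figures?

14.086

S is at the origin; SN runs at 105.5° with length 20.5, so N = (-5.4784, 19.754). ∠SNU = 59.9° gives NU at -134.40° from the x-axis; with |NU| = 27.0, U = (-24.369, 0.46366). ∠NUB = 73.6° gives UB at -28.000° from the x-axis; with |UB| = 13.5, B = (-12.450, -5.8742). The perpendicularity gives BM at right angles to UB, so BM runs at 62.000°; with |BM| = 13.1, M = (-6.2994, 5.6924). Then |NM| = |M − N| = 14.086.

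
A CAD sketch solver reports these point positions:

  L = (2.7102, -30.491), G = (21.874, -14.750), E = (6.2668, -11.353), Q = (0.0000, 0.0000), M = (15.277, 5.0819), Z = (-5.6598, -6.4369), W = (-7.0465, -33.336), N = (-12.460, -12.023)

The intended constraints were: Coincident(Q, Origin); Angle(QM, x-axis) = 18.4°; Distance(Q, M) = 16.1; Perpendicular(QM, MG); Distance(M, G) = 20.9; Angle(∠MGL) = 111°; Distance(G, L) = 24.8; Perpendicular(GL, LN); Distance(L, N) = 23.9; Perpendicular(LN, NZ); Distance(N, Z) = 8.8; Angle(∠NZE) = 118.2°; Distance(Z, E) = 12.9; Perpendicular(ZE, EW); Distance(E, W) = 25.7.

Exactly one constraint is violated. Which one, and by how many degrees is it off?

Perpendicular(ZE, EW) — off by 8.80°.

Q = (0.00, 0.00) ✓; QM at 18.40° ✓; |QM| = 16.10 ✓; ∠(QM, MG) = 90.00° ✓; |MG| = 20.90 ✓; ∠MGL = 111.0° ✓; |GL| = 24.80 ✓; ∠(GL, LN) = 90.00° ✓; |LN| = 23.90 ✓; ∠(LN, NZ) = 90.00° ✓; |NZ| = 8.800 ✓; ∠NZE = 118.2° ✓; |ZE| = 12.90 ✓; ∠(ZE, EW) = 98.80° ✗; |EW| = 25.70 ✓.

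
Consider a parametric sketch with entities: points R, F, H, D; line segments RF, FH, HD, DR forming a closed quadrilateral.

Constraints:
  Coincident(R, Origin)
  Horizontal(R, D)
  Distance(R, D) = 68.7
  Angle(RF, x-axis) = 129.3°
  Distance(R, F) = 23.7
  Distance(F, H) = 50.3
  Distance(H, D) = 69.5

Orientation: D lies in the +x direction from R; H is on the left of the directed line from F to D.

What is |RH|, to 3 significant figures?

56.5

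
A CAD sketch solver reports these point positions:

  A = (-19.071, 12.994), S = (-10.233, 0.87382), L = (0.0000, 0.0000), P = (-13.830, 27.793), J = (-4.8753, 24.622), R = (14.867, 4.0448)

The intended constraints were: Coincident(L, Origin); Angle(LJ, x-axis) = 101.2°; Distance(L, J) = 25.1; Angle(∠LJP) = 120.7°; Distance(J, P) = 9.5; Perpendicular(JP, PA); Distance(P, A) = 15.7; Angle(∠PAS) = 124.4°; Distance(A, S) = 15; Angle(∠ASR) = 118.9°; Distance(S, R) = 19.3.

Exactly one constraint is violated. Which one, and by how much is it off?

Distance(S, R) = 19.3 — off by 6.00.

L = (0.00, 0.00) ✓; LJ at 101.2° ✓; |LJ| = 25.10 ✓; ∠LJP = 120.7° ✓; |JP| = 9.500 ✓; ∠(JP, PA) = 90.00° ✓; |PA| = 15.70 ✓; ∠PAS = 124.4° ✓; |AS| = 15.00 ✓; ∠ASR = 118.9° ✓; |SR| = 25.30 ✗.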